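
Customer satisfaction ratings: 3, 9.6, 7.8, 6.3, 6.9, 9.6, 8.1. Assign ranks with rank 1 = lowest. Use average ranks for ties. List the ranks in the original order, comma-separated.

1, 6.5, 4, 2, 3, 6.5, 5

Sorted (ascending): 3, 6.3, 6.9, 7.8, 8.1, 9.6, 9.6
The 2 values of 9.6 occupy positions 6–7 → average rank (6+7)/2 = 6.5.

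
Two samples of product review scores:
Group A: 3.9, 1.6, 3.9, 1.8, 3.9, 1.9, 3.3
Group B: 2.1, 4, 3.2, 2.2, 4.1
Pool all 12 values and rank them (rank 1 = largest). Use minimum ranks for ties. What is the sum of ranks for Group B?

27

Sorted (descending): 4.1, 4, 3.9, 3.9, 3.9, 3.3, 3.2, 2.2, 2.1, 1.9, 1.8, 1.6
The 3 values of 3.9 occupy positions 3–5 → each gets rank 3.
Group B values → pooled ranks: 2.1→9, 4→2, 3.2→7, 2.2→8, 4.1→1
Rank sum = 9 + 2 + 7 + 8 + 1 = 27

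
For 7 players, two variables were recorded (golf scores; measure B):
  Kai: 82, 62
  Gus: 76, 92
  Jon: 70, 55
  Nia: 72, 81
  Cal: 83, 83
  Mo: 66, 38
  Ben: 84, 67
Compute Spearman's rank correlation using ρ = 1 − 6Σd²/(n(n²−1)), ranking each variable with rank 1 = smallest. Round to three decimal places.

Ranks of variable 1: 5, 4, 2, 3, 6, 1, 7
Ranks of variable 2: 3, 7, 2, 5, 6, 1, 4
d = r₁ − r₂: 2, -3, 0, -2, 0, 0, 3
d²: 4, 9, 0, 4, 0, 0, 9; Σd² = 26
ρ = 1 − 6·26/(7·48) = 1 − 156/336 = 0.536

0.536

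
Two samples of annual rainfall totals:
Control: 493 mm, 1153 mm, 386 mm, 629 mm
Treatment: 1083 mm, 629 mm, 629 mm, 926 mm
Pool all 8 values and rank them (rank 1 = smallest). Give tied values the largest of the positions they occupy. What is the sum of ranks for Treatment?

Sorted (ascending): 386, 493, 629, 629, 629, 926, 1083, 1153
The 3 values of 629 occupy positions 3–5 → each gets rank 5.
Treatment values → pooled ranks: 1083→7, 629→5, 629→5, 926→6
Rank sum = 7 + 5 + 5 + 6 = 23

23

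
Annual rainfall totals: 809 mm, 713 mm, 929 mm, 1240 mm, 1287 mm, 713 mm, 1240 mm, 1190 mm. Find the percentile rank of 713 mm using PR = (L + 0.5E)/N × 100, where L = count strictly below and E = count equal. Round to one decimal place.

12.5

N = 8.
Strictly below 713: 0. Equal to 713: 2.
PR = (0 + 0.5·2)/8 × 100 = 12.5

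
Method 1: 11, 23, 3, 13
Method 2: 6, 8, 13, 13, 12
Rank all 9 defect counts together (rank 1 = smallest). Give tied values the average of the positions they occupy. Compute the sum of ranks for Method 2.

Sorted (ascending): 3, 6, 8, 11, 12, 13, 13, 13, 23
The 3 values of 13 occupy positions 6–8 → average rank 7.
Method 2 values → pooled ranks: 6→2, 8→3, 13→7, 13→7, 12→5
Rank sum = 2 + 3 + 7 + 7 + 5 = 24

24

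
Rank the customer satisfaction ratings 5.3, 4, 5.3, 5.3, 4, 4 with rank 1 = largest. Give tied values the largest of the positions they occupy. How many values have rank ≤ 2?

0

Sorted (descending): 5.3, 5.3, 5.3, 4, 4, 4
The 3 values of 5.3 occupy positions 1–3 → each gets rank 3.
The 3 values of 4 occupy positions 4–6 → each gets rank 6.
Ranks ≤ 2: {} → 0 values.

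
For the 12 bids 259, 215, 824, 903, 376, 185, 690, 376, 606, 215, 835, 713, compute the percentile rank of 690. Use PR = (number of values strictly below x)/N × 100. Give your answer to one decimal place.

N = 12.
Strictly below 690: 7. Equal to 690: 1.
PR = 7/12 × 100 = 58.3

58.3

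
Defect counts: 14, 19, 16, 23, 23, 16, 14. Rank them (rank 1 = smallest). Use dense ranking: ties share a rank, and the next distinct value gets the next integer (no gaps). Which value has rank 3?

Sorted (ascending): 14, 14, 16, 16, 19, 23, 23
The 2 values of 14 share dense rank 1.
The 2 values of 16 share dense rank 2.
The 2 values of 23 share dense rank 4.
Remaining distinct values take the next consecutive integers.
Rank 3 → value 19.

19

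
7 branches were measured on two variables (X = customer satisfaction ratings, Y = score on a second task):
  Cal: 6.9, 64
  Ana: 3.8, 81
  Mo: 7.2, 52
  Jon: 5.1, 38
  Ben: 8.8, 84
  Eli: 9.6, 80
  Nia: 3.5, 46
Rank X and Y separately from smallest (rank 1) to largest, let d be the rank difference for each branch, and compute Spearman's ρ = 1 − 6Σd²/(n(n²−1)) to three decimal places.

Ranks of variable 1: 4, 2, 5, 3, 6, 7, 1
Ranks of variable 2: 4, 6, 3, 1, 7, 5, 2
d = r₁ − r₂: 0, -4, 2, 2, -1, 2, -1
d²: 0, 16, 4, 4, 1, 4, 1; Σd² = 30
ρ = 1 − 6·30/(7·48) = 1 − 180/336 = 0.464

0.464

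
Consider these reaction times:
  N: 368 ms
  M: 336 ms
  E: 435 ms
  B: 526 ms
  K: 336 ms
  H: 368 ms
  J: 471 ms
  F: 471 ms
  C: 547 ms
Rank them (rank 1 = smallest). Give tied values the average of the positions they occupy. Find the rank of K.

Sorted (ascending): 336, 336, 368, 368, 435, 471, 471, 526, 547
The 2 values of 336 occupy positions 1–2 → average rank (1+2)/2 = 1.5.
The 2 values of 368 occupy positions 3–4 → average rank (3+4)/2 = 3.5.
The 2 values of 471 occupy positions 6–7 → average rank (6+7)/2 = 6.5.
K has value 336 ms → rank 1.5.

1.5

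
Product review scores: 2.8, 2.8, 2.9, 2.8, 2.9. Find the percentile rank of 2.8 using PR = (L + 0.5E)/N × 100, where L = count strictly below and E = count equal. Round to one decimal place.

30.0

N = 5.
Strictly below 2.8: 0. Equal to 2.8: 3.
PR = (0 + 0.5·3)/5 × 100 = 30.0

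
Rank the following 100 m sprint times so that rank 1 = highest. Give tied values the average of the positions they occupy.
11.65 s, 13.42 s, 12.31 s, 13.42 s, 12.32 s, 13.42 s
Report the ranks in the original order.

6, 2, 5, 2, 4, 2

Sorted (descending): 13.42, 13.42, 13.42, 12.32, 12.31, 11.65
The 3 values of 13.42 occupy positions 1–3 → average rank 2.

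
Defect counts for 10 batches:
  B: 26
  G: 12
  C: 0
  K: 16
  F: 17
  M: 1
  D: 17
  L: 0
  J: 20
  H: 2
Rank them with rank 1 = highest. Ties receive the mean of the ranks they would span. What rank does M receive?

Sorted (descending): 26, 20, 17, 17, 16, 12, 2, 1, 0, 0
The 2 values of 17 occupy positions 3–4 → average rank (3+4)/2 = 3.5.
The 2 values of 0 occupy positions 9–10 → average rank (9+10)/2 = 9.5.
M has value 1 → rank 8.

8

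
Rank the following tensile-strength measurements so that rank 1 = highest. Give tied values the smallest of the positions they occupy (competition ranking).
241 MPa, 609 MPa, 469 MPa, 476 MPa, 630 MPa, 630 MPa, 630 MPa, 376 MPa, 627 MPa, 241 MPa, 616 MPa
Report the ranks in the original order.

Sorted (descending): 630, 630, 630, 627, 616, 609, 476, 469, 376, 241, 241
The 3 values of 630 occupy positions 1–3 → each gets rank 1.
The 2 values of 241 occupy positions 10–11 → each gets rank 10.

10, 6, 8, 7, 1, 1, 1, 9, 4, 10, 5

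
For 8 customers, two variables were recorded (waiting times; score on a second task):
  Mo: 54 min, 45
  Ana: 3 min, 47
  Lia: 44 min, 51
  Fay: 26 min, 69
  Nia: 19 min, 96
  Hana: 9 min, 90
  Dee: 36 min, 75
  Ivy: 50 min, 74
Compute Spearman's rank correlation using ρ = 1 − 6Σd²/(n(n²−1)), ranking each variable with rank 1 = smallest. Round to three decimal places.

Ranks of variable 1: 8, 1, 6, 4, 3, 2, 5, 7
Ranks of variable 2: 1, 2, 3, 4, 8, 7, 6, 5
d = r₁ − r₂: 7, -1, 3, 0, -5, -5, -1, 2
d²: 49, 1, 9, 0, 25, 25, 1, 4; Σd² = 114
ρ = 1 − 6·114/(8·63) = 1 − 684/504 = -0.357

-0.357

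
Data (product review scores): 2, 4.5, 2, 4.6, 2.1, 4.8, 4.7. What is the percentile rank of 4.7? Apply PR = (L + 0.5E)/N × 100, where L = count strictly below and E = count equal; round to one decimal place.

78.6

N = 7.
Strictly below 4.7: 5. Equal to 4.7: 1.
PR = (5 + 0.5·1)/7 × 100 = 78.6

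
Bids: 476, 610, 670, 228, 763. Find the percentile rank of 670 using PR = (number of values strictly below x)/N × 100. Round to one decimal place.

60.0

N = 5.
Strictly below 670: 3. Equal to 670: 1.
PR = 3/5 × 100 = 60.0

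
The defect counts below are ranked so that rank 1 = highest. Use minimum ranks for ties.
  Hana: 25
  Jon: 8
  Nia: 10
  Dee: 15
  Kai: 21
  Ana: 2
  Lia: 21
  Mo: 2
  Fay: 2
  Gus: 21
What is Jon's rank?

Sorted (descending): 25, 21, 21, 21, 15, 10, 8, 2, 2, 2
The 3 values of 21 occupy positions 2–4 → each gets rank 2.
The 3 values of 2 occupy positions 8–10 → each gets rank 8.
Jon has value 8 → rank 7.

7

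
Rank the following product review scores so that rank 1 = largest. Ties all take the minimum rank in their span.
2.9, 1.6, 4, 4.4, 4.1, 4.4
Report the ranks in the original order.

Sorted (descending): 4.4, 4.4, 4.1, 4, 2.9, 1.6
The 2 values of 4.4 occupy positions 1–2 → each gets rank 1.

5, 6, 4, 1, 3, 1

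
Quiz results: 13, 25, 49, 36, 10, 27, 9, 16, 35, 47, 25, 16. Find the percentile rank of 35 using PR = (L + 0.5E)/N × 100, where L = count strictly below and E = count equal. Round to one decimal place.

70.8

N = 12.
Strictly below 35: 8. Equal to 35: 1.
PR = (8 + 0.5·1)/12 × 100 = 70.8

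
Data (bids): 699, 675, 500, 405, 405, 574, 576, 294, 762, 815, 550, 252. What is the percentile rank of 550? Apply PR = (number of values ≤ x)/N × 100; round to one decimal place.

N = 12.
Strictly below 550: 5. Equal to 550: 1.
PR = 6/12 × 100 = 50.0

50.0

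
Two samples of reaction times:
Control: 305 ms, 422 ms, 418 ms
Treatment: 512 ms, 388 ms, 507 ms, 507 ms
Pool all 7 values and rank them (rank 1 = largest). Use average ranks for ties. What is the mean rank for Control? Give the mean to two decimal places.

Sorted (descending): 512, 507, 507, 422, 418, 388, 305
The 2 values of 507 occupy positions 2–3 → average rank (2+3)/2 = 2.5.
Control values → pooled ranks: 305→7, 422→4, 418→5
Mean rank = (7 + 4 + 5) / 3 = 5.33

5.33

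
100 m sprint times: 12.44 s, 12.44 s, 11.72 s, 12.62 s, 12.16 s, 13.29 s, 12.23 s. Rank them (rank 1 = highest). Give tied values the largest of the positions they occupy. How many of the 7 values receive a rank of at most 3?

Sorted (descending): 13.29, 12.62, 12.44, 12.44, 12.23, 12.16, 11.72
The 2 values of 12.44 occupy positions 3–4 → each gets rank 4.
Ranks ≤ 3: {1, 2} → 2 values.

2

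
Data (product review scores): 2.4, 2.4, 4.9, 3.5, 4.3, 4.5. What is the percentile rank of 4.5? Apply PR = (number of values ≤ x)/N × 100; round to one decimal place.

83.3

N = 6.
Strictly below 4.5: 4. Equal to 4.5: 1.
PR = 5/6 × 100 = 83.3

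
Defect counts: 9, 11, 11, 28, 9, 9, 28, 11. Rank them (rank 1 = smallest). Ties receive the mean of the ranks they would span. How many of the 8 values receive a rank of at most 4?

Sorted (ascending): 9, 9, 9, 11, 11, 11, 28, 28
The 3 values of 9 occupy positions 1–3 → average rank 2.
The 3 values of 11 occupy positions 4–6 → average rank 5.
The 2 values of 28 occupy positions 7–8 → average rank (7+8)/2 = 7.5.
Ranks ≤ 4: {2, 2, 2} → 3 values.

3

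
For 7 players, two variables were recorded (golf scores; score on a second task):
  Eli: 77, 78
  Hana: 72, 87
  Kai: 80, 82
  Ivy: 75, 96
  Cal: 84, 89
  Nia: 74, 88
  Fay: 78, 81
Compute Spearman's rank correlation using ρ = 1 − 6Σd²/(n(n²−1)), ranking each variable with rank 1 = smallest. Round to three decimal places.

Ranks of variable 1: 4, 1, 6, 3, 7, 2, 5
Ranks of variable 2: 1, 4, 3, 7, 6, 5, 2
d = r₁ − r₂: 3, -3, 3, -4, 1, -3, 3
d²: 9, 9, 9, 16, 1, 9, 9; Σd² = 62
ρ = 1 − 6·62/(7·48) = 1 − 372/336 = -0.107

-0.107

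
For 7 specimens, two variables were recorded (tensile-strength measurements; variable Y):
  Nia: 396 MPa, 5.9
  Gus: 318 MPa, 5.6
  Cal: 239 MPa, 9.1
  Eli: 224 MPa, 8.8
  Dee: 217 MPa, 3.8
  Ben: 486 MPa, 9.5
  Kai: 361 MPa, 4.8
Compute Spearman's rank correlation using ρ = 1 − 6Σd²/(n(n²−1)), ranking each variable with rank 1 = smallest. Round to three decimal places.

Ranks of variable 1: 6, 4, 3, 2, 1, 7, 5
Ranks of variable 2: 4, 3, 6, 5, 1, 7, 2
d = r₁ − r₂: 2, 1, -3, -3, 0, 0, 3
d²: 4, 1, 9, 9, 0, 0, 9; Σd² = 32
ρ = 1 − 6·32/(7·48) = 1 − 192/336 = 0.429

0.429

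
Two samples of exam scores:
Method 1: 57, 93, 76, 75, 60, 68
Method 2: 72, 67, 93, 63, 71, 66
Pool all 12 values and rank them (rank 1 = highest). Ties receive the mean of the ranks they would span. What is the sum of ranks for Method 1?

Sorted (descending): 93, 93, 76, 75, 72, 71, 68, 67, 66, 63, 60, 57
The 2 values of 93 occupy positions 1–2 → average rank (1+2)/2 = 1.5.
Method 1 values → pooled ranks: 57→12, 93→1.5, 76→3, 75→4, 60→11, 68→7
Rank sum = 12 + 1.5 + 3 + 4 + 11 + 7 = 38.5

38.5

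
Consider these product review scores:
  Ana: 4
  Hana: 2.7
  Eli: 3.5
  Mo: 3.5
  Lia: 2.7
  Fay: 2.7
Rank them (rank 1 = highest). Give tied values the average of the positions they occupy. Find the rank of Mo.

Sorted (descending): 4, 3.5, 3.5, 2.7, 2.7, 2.7
The 2 values of 3.5 occupy positions 2–3 → average rank (2+3)/2 = 2.5.
The 3 values of 2.7 occupy positions 4–6 → average rank 5.
Mo has value 3.5 → rank 2.5.

2.5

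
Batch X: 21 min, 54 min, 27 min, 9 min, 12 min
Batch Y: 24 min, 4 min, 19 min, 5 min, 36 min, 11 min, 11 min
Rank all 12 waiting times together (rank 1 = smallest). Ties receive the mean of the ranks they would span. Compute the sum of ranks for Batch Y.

Sorted (ascending): 4, 5, 9, 11, 11, 12, 19, 21, 24, 27, 36, 54
The 2 values of 11 occupy positions 4–5 → average rank (4+5)/2 = 4.5.
Batch Y values → pooled ranks: 24→9, 4→1, 19→7, 5→2, 36→11, 11→4.5, 11→4.5
Rank sum = 9 + 1 + 7 + 2 + 11 + 4.5 + 4.5 = 39

39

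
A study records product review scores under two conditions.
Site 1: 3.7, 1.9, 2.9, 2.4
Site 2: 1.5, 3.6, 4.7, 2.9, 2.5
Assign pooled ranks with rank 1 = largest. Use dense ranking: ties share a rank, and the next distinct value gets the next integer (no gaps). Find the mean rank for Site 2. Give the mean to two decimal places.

4.20

Sorted (descending): 4.7, 3.7, 3.6, 2.9, 2.9, 2.5, 2.4, 1.9, 1.5
The 2 values of 2.9 share dense rank 4.
Remaining distinct values take the next consecutive integers.
Site 2 values → pooled ranks: 1.5→8, 3.6→3, 4.7→1, 2.9→4, 2.5→5
Mean rank = (8 + 3 + 1 + 4 + 5) / 5 = 4.20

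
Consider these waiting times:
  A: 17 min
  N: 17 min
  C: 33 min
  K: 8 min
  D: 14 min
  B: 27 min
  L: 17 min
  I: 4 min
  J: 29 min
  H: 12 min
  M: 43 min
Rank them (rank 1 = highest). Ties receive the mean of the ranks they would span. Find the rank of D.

8

Sorted (descending): 43, 33, 29, 27, 17, 17, 17, 14, 12, 8, 4
The 3 values of 17 occupy positions 5–7 → average rank 6.
D has value 14 min → rank 8.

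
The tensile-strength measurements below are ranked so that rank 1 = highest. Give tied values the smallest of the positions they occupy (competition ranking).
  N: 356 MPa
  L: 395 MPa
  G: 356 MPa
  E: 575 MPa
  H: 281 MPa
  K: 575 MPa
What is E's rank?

1

Sorted (descending): 575, 575, 395, 356, 356, 281
The 2 values of 575 occupy positions 1–2 → each gets rank 1.
The 2 values of 356 occupy positions 4–5 → each gets rank 4.
E has value 575 MPa → rank 1.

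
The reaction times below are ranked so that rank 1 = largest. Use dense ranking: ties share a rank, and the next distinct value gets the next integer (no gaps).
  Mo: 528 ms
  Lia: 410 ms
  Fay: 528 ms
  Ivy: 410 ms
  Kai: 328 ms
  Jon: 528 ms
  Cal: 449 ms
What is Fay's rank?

1

Sorted (descending): 528, 528, 528, 449, 410, 410, 328
The 3 values of 528 share dense rank 1.
The 2 values of 410 share dense rank 3.
Remaining distinct values take the next consecutive integers.
Fay has value 528 ms → rank 1.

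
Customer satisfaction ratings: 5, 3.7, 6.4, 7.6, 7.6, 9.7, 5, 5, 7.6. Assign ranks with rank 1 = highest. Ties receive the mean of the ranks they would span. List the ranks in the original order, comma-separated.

Sorted (descending): 9.7, 7.6, 7.6, 7.6, 6.4, 5, 5, 5, 3.7
The 3 values of 7.6 occupy positions 2–4 → average rank 3.
The 3 values of 5 occupy positions 6–8 → average rank 7.

7, 9, 5, 3, 3, 1, 7, 7, 3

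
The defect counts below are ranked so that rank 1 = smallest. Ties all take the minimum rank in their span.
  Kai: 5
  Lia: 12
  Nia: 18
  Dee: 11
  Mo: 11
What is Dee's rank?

Sorted (ascending): 5, 11, 11, 12, 18
The 2 values of 11 occupy positions 2–3 → each gets rank 2.
Dee has value 11 → rank 2.

2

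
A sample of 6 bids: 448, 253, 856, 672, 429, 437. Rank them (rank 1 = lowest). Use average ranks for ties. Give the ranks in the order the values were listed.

4, 1, 6, 5, 2, 3

Sorted (ascending): 253, 429, 437, 448, 672, 856
No ties — each value takes its position as its rank.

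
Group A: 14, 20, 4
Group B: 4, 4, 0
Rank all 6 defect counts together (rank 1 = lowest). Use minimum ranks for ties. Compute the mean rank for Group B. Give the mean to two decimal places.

1.67

Sorted (ascending): 0, 4, 4, 4, 14, 20
The 3 values of 4 occupy positions 2–4 → each gets rank 2.
Group B values → pooled ranks: 4→2, 4→2, 0→1
Mean rank = (2 + 2 + 1) / 3 = 1.67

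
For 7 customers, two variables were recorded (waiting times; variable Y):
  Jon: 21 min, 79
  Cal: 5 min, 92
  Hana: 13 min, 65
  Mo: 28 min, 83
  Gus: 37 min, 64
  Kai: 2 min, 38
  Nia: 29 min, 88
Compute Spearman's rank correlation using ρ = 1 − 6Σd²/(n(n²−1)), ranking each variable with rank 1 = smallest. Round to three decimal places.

0.107

Ranks of variable 1: 4, 2, 3, 5, 7, 1, 6
Ranks of variable 2: 4, 7, 3, 5, 2, 1, 6
d = r₁ − r₂: 0, -5, 0, 0, 5, 0, 0
d²: 0, 25, 0, 0, 25, 0, 0; Σd² = 50
ρ = 1 − 6·50/(7·48) = 1 − 300/336 = 0.107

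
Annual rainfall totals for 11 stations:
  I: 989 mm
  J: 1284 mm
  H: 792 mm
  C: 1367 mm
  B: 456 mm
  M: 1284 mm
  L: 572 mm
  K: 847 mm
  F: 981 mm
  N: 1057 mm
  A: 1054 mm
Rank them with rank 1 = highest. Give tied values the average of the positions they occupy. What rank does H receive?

Sorted (descending): 1367, 1284, 1284, 1057, 1054, 989, 981, 847, 792, 572, 456
The 2 values of 1284 occupy positions 2–3 → average rank (2+3)/2 = 2.5.
H has value 792 mm → rank 9.

9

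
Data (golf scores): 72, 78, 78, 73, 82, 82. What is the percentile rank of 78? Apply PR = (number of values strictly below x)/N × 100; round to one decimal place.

N = 6.
Strictly below 78: 2. Equal to 78: 2.
PR = 2/6 × 100 = 33.3

33.3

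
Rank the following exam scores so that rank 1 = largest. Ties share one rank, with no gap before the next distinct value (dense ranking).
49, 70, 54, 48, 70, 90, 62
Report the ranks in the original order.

5, 2, 4, 6, 2, 1, 3

Sorted (descending): 90, 70, 70, 62, 54, 49, 48
The 2 values of 70 share dense rank 2.
Remaining distinct values take the next consecutive integers.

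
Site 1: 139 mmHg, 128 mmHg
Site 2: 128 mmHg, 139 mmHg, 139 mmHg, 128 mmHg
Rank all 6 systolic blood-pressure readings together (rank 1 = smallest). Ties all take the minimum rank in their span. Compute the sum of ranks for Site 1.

Sorted (ascending): 128, 128, 128, 139, 139, 139
The 3 values of 128 occupy positions 1–3 → each gets rank 1.
The 3 values of 139 occupy positions 4–6 → each gets rank 4.
Site 1 values → pooled ranks: 139→4, 128→1
Rank sum = 4 + 1 = 5

5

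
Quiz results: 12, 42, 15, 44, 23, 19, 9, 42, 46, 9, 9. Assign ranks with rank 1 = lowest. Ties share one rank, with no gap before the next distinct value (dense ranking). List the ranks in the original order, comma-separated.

Sorted (ascending): 9, 9, 9, 12, 15, 19, 23, 42, 42, 44, 46
The 3 values of 9 share dense rank 1.
The 2 values of 42 share dense rank 6.
Remaining distinct values take the next consecutive integers.

2, 6, 3, 7, 5, 4, 1, 6, 8, 1, 1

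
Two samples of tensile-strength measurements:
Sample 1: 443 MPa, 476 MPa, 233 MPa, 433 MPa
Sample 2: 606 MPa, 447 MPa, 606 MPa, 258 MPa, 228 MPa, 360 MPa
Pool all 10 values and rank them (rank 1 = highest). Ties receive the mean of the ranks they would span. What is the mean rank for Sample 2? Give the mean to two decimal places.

5.33

Sorted (descending): 606, 606, 476, 447, 443, 433, 360, 258, 233, 228
The 2 values of 606 occupy positions 1–2 → average rank (1+2)/2 = 1.5.
Sample 2 values → pooled ranks: 606→1.5, 447→4, 606→1.5, 258→8, 228→10, 360→7
Mean rank = (1.5 + 4 + 1.5 + 8 + 10 + 7) / 6 = 5.33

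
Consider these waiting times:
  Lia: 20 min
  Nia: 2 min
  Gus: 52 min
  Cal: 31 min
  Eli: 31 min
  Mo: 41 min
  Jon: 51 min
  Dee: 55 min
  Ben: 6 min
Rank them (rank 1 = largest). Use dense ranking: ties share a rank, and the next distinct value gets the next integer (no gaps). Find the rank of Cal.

5

Sorted (descending): 55, 52, 51, 41, 31, 31, 20, 6, 2
The 2 values of 31 share dense rank 5.
Remaining distinct values take the next consecutive integers.
Cal has value 31 min → rank 5.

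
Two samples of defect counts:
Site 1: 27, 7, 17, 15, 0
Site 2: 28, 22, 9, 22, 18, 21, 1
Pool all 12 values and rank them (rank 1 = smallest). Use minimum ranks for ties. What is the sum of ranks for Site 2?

51

Sorted (ascending): 0, 1, 7, 9, 15, 17, 18, 21, 22, 22, 27, 28
The 2 values of 22 occupy positions 9–10 → each gets rank 9.
Site 2 values → pooled ranks: 28→12, 22→9, 9→4, 22→9, 18→7, 21→8, 1→2
Rank sum = 12 + 9 + 4 + 9 + 7 + 8 + 2 = 51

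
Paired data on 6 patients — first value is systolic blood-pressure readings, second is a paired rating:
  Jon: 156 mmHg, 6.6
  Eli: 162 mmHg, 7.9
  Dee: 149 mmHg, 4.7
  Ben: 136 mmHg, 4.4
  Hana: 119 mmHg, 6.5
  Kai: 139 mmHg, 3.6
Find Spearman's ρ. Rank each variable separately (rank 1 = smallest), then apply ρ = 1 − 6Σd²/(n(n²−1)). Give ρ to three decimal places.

Ranks of variable 1: 5, 6, 4, 2, 1, 3
Ranks of variable 2: 5, 6, 3, 2, 4, 1
d = r₁ − r₂: 0, 0, 1, 0, -3, 2
d²: 0, 0, 1, 0, 9, 4; Σd² = 14
ρ = 1 − 6·14/(6·35) = 1 − 84/210 = 0.600

0.600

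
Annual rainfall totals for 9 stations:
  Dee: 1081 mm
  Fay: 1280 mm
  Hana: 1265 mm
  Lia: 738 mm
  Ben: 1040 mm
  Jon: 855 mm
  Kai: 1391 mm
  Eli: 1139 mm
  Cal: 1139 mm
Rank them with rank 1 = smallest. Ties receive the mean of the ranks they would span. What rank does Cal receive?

Sorted (ascending): 738, 855, 1040, 1081, 1139, 1139, 1265, 1280, 1391
The 2 values of 1139 occupy positions 5–6 → average rank (5+6)/2 = 5.5.
Cal has value 1139 mm → rank 5.5.

5.5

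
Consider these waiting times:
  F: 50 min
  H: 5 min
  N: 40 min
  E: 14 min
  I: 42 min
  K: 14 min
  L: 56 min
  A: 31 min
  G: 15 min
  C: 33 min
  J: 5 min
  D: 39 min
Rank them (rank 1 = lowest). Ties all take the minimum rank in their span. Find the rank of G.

5

Sorted (ascending): 5, 5, 14, 14, 15, 31, 33, 39, 40, 42, 50, 56
The 2 values of 5 occupy positions 1–2 → each gets rank 1.
The 2 values of 14 occupy positions 3–4 → each gets rank 3.
G has value 15 min → rank 5.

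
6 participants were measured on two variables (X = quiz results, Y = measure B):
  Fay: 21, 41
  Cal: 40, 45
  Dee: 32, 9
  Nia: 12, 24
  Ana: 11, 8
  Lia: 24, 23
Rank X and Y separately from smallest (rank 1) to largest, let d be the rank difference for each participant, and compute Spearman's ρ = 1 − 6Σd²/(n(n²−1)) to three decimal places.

0.486

Ranks of variable 1: 3, 6, 5, 2, 1, 4
Ranks of variable 2: 5, 6, 2, 4, 1, 3
d = r₁ − r₂: -2, 0, 3, -2, 0, 1
d²: 4, 0, 9, 4, 0, 1; Σd² = 18
ρ = 1 − 6·18/(6·35) = 1 − 108/210 = 0.486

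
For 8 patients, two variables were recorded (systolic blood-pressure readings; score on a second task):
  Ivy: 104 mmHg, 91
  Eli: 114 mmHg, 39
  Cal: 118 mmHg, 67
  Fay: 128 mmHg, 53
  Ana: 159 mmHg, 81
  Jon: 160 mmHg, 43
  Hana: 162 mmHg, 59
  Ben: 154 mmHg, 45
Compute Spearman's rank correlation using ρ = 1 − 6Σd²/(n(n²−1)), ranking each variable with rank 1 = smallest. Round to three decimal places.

Ranks of variable 1: 1, 2, 3, 4, 6, 7, 8, 5
Ranks of variable 2: 8, 1, 6, 4, 7, 2, 5, 3
d = r₁ − r₂: -7, 1, -3, 0, -1, 5, 3, 2
d²: 49, 1, 9, 0, 1, 25, 9, 4; Σd² = 98
ρ = 1 − 6·98/(8·63) = 1 − 588/504 = -0.167

-0.167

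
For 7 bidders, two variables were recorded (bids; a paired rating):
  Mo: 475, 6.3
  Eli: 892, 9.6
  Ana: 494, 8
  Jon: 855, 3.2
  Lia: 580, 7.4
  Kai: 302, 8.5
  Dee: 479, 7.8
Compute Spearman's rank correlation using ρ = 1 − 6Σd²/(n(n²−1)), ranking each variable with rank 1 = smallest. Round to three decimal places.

Ranks of variable 1: 2, 7, 4, 6, 5, 1, 3
Ranks of variable 2: 2, 7, 5, 1, 3, 6, 4
d = r₁ − r₂: 0, 0, -1, 5, 2, -5, -1
d²: 0, 0, 1, 25, 4, 25, 1; Σd² = 56
ρ = 1 − 6·56/(7·48) = 1 − 336/336 = 0.000

0.000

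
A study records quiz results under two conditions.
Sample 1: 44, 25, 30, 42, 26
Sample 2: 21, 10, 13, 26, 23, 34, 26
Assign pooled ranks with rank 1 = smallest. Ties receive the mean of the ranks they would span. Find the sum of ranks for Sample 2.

34

Sorted (ascending): 10, 13, 21, 23, 25, 26, 26, 26, 30, 34, 42, 44
The 3 values of 26 occupy positions 6–8 → average rank 7.
Sample 2 values → pooled ranks: 21→3, 10→1, 13→2, 26→7, 23→4, 34→10, 26→7
Rank sum = 3 + 1 + 2 + 7 + 4 + 10 + 7 = 34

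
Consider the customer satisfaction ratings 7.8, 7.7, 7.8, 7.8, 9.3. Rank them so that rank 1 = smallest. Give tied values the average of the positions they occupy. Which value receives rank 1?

7.7

Sorted (ascending): 7.7, 7.8, 7.8, 7.8, 9.3
The 3 values of 7.8 occupy positions 2–4 → average rank 3.
Rank 1 → value 7.7.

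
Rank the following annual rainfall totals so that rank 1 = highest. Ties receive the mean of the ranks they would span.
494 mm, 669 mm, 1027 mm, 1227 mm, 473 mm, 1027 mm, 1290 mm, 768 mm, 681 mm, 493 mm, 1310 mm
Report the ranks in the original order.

9, 8, 4.5, 3, 11, 4.5, 2, 6, 7, 10, 1

Sorted (descending): 1310, 1290, 1227, 1027, 1027, 768, 681, 669, 494, 493, 473
The 2 values of 1027 occupy positions 4–5 → average rank (4+5)/2 = 4.5.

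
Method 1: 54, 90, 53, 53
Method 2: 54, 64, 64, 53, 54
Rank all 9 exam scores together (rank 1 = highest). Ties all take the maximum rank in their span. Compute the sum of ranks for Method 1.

25

Sorted (descending): 90, 64, 64, 54, 54, 54, 53, 53, 53
The 2 values of 64 occupy positions 2–3 → each gets rank 3.
The 3 values of 54 occupy positions 4–6 → each gets rank 6.
The 3 values of 53 occupy positions 7–9 → each gets rank 9.
Method 1 values → pooled ranks: 54→6, 90→1, 53→9, 53→9
Rank sum = 6 + 1 + 9 + 9 = 25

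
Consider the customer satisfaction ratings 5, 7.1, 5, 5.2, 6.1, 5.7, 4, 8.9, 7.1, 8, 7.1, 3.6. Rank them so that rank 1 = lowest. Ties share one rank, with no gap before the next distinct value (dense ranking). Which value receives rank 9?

Sorted (ascending): 3.6, 4, 5, 5, 5.2, 5.7, 6.1, 7.1, 7.1, 7.1, 8, 8.9
The 2 values of 5 share dense rank 3.
The 3 values of 7.1 share dense rank 7.
Remaining distinct values take the next consecutive integers.
Rank 9 → value 8.9.

8.9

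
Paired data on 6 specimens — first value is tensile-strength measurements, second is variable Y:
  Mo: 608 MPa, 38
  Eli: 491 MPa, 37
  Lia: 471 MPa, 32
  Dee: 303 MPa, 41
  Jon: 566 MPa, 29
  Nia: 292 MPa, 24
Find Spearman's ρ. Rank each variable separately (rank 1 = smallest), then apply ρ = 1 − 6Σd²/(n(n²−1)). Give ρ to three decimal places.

0.257

Ranks of variable 1: 6, 4, 3, 2, 5, 1
Ranks of variable 2: 5, 4, 3, 6, 2, 1
d = r₁ − r₂: 1, 0, 0, -4, 3, 0
d²: 1, 0, 0, 16, 9, 0; Σd² = 26
ρ = 1 − 6·26/(6·35) = 1 − 156/210 = 0.257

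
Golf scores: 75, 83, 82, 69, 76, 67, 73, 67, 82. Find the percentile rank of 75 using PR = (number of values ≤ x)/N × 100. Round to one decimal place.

55.6

N = 9.
Strictly below 75: 4. Equal to 75: 1.
PR = 5/9 × 100 = 55.6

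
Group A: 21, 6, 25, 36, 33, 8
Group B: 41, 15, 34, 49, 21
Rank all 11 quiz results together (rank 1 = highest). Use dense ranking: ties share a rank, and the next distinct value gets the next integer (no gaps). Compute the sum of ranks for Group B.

22

Sorted (descending): 49, 41, 36, 34, 33, 25, 21, 21, 15, 8, 6
The 2 values of 21 share dense rank 7.
Remaining distinct values take the next consecutive integers.
Group B values → pooled ranks: 41→2, 15→8, 34→4, 49→1, 21→7
Rank sum = 2 + 8 + 4 + 1 + 7 = 22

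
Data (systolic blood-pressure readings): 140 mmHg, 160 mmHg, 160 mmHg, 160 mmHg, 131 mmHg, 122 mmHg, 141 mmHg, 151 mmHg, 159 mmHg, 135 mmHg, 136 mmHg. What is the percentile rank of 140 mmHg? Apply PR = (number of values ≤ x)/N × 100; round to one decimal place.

45.5

N = 11.
Strictly below 140: 4. Equal to 140: 1.
PR = 5/11 × 100 = 45.5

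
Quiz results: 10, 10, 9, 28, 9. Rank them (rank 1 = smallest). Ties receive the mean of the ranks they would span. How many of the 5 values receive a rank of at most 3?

Sorted (ascending): 9, 9, 10, 10, 28
The 2 values of 9 occupy positions 1–2 → average rank (1+2)/2 = 1.5.
The 2 values of 10 occupy positions 3–4 → average rank (3+4)/2 = 3.5.
Ranks ≤ 3: {1.5, 1.5} → 2 values.

2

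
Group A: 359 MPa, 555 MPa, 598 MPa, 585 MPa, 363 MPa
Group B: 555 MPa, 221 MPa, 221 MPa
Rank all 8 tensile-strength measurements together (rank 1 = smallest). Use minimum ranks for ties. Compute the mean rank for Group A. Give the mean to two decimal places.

5.40

Sorted (ascending): 221, 221, 359, 363, 555, 555, 585, 598
The 2 values of 221 occupy positions 1–2 → each gets rank 1.
The 2 values of 555 occupy positions 5–6 → each gets rank 5.
Group A values → pooled ranks: 359→3, 555→5, 598→8, 585→7, 363→4
Mean rank = (3 + 5 + 8 + 7 + 4) / 5 = 5.40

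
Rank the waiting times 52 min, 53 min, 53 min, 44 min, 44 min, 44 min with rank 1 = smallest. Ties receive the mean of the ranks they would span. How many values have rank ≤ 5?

4

Sorted (ascending): 44, 44, 44, 52, 53, 53
The 3 values of 44 occupy positions 1–3 → average rank 2.
The 2 values of 53 occupy positions 5–6 → average rank (5+6)/2 = 5.5.
Ranks ≤ 5: {2, 2, 2, 4} → 4 values.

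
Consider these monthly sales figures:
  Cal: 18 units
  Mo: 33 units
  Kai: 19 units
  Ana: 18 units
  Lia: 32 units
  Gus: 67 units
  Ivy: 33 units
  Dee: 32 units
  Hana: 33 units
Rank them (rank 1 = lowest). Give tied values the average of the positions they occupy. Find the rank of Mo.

7

Sorted (ascending): 18, 18, 19, 32, 32, 33, 33, 33, 67
The 2 values of 18 occupy positions 1–2 → average rank (1+2)/2 = 1.5.
The 2 values of 32 occupy positions 4–5 → average rank (4+5)/2 = 4.5.
The 3 values of 33 occupy positions 6–8 → average rank 7.
Mo has value 33 units → rank 7.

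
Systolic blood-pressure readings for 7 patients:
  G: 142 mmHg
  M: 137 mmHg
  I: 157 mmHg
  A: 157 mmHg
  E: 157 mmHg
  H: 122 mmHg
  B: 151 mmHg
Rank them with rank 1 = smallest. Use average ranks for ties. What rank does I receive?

6

Sorted (ascending): 122, 137, 142, 151, 157, 157, 157
The 3 values of 157 occupy positions 5–7 → average rank 6.
I has value 157 mmHg → rank 6.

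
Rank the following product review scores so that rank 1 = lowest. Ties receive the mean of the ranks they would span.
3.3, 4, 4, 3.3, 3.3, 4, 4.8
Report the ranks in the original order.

2, 5, 5, 2, 2, 5, 7

Sorted (ascending): 3.3, 3.3, 3.3, 4, 4, 4, 4.8
The 3 values of 3.3 occupy positions 1–3 → average rank 2.
The 3 values of 4 occupy positions 4–6 → average rank 5.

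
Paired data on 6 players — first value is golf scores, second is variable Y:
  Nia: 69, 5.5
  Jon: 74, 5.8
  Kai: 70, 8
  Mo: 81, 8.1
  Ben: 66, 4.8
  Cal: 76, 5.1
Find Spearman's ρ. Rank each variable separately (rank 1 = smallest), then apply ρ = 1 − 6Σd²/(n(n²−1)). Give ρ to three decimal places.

0.600

Ranks of variable 1: 2, 4, 3, 6, 1, 5
Ranks of variable 2: 3, 4, 5, 6, 1, 2
d = r₁ − r₂: -1, 0, -2, 0, 0, 3
d²: 1, 0, 4, 0, 0, 9; Σd² = 14
ρ = 1 − 6·14/(6·35) = 1 − 84/210 = 0.600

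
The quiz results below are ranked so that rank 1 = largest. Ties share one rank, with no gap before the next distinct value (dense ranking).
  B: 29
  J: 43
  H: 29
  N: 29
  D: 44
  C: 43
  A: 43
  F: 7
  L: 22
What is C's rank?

2

Sorted (descending): 44, 43, 43, 43, 29, 29, 29, 22, 7
The 3 values of 43 share dense rank 2.
The 3 values of 29 share dense rank 3.
Remaining distinct values take the next consecutive integers.
C has value 43 → rank 2.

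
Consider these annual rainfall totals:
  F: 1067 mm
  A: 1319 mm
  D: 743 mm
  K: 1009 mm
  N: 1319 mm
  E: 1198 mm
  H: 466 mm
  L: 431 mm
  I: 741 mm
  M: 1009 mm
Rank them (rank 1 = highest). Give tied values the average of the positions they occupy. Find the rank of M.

Sorted (descending): 1319, 1319, 1198, 1067, 1009, 1009, 743, 741, 466, 431
The 2 values of 1319 occupy positions 1–2 → average rank (1+2)/2 = 1.5.
The 2 values of 1009 occupy positions 5–6 → average rank (5+6)/2 = 5.5.
M has value 1009 mm → rank 5.5.

5.5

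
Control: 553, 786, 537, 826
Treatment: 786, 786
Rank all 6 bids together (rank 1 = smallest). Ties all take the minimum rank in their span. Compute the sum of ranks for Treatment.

6

Sorted (ascending): 537, 553, 786, 786, 786, 826
The 3 values of 786 occupy positions 3–5 → each gets rank 3.
Treatment values → pooled ranks: 786→3, 786→3
Rank sum = 3 + 3 = 6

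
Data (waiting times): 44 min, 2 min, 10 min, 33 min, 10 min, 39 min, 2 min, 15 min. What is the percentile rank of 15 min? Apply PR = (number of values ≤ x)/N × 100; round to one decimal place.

N = 8.
Strictly below 15: 4. Equal to 15: 1.
PR = 5/8 × 100 = 62.5

62.5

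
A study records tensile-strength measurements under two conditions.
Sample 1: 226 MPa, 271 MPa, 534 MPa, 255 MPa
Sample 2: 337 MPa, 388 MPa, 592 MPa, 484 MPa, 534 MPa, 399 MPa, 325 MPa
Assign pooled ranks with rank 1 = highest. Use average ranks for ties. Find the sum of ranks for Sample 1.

32.5

Sorted (descending): 592, 534, 534, 484, 399, 388, 337, 325, 271, 255, 226
The 2 values of 534 occupy positions 2–3 → average rank (2+3)/2 = 2.5.
Sample 1 values → pooled ranks: 226→11, 271→9, 534→2.5, 255→10
Rank sum = 11 + 9 + 2.5 + 10 = 32.5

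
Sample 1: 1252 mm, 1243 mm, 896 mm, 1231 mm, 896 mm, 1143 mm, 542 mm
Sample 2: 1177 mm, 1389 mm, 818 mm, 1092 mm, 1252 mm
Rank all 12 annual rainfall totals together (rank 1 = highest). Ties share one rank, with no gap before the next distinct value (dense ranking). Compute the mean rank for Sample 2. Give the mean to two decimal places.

4.80

Sorted (descending): 1389, 1252, 1252, 1243, 1231, 1177, 1143, 1092, 896, 896, 818, 542
The 2 values of 1252 share dense rank 2.
The 2 values of 896 share dense rank 8.
Remaining distinct values take the next consecutive integers.
Sample 2 values → pooled ranks: 1177→5, 1389→1, 818→9, 1092→7, 1252→2
Mean rank = (5 + 1 + 9 + 7 + 2) / 5 = 4.80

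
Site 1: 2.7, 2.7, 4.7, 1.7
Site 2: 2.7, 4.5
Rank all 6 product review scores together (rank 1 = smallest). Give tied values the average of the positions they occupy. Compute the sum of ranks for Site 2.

Sorted (ascending): 1.7, 2.7, 2.7, 2.7, 4.5, 4.7
The 3 values of 2.7 occupy positions 2–4 → average rank 3.
Site 2 values → pooled ranks: 2.7→3, 4.5→5
Rank sum = 3 + 5 = 8

8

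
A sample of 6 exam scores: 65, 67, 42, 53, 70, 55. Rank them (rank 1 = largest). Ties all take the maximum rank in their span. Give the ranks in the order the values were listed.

3, 2, 6, 5, 1, 4

Sorted (descending): 70, 67, 65, 55, 53, 42
No ties — each value takes its position as its rank.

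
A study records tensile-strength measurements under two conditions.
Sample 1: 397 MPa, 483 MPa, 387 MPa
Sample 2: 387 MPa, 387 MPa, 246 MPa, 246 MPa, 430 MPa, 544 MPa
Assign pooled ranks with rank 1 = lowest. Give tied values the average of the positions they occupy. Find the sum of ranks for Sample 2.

27

Sorted (ascending): 246, 246, 387, 387, 387, 397, 430, 483, 544
The 2 values of 246 occupy positions 1–2 → average rank (1+2)/2 = 1.5.
The 3 values of 387 occupy positions 3–5 → average rank 4.
Sample 2 values → pooled ranks: 387→4, 387→4, 246→1.5, 246→1.5, 430→7, 544→9
Rank sum = 4 + 4 + 1.5 + 1.5 + 7 + 9 = 27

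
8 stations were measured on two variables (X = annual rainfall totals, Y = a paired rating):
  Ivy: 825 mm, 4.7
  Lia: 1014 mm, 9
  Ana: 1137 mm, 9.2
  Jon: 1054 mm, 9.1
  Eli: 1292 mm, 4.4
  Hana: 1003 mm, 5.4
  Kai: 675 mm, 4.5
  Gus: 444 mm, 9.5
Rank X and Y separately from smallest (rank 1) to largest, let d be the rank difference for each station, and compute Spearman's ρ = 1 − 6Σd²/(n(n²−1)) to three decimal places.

-0.167

Ranks of variable 1: 3, 5, 7, 6, 8, 4, 2, 1
Ranks of variable 2: 3, 5, 7, 6, 1, 4, 2, 8
d = r₁ − r₂: 0, 0, 0, 0, 7, 0, 0, -7
d²: 0, 0, 0, 0, 49, 0, 0, 49; Σd² = 98
ρ = 1 − 6·98/(8·63) = 1 − 588/504 = -0.167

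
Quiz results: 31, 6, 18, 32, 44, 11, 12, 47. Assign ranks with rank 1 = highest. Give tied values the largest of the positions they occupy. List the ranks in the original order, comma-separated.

4, 8, 5, 3, 2, 7, 6, 1

Sorted (descending): 47, 44, 32, 31, 18, 12, 11, 6
No ties — each value takes its position as its rank.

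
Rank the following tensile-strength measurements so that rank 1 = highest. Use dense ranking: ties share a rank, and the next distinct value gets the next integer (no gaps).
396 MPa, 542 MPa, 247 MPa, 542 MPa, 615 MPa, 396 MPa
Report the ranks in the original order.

3, 2, 4, 2, 1, 3

Sorted (descending): 615, 542, 542, 396, 396, 247
The 2 values of 542 share dense rank 2.
The 2 values of 396 share dense rank 3.
Remaining distinct values take the next consecutive integers.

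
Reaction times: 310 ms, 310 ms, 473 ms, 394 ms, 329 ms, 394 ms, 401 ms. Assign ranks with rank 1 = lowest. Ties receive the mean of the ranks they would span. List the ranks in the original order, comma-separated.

Sorted (ascending): 310, 310, 329, 394, 394, 401, 473
The 2 values of 310 occupy positions 1–2 → average rank (1+2)/2 = 1.5.
The 2 values of 394 occupy positions 4–5 → average rank (4+5)/2 = 4.5.

1.5, 1.5, 7, 4.5, 3, 4.5, 6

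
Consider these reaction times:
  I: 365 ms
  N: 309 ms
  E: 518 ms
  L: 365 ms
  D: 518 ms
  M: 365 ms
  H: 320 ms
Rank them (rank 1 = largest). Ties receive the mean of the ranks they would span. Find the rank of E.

Sorted (descending): 518, 518, 365, 365, 365, 320, 309
The 2 values of 518 occupy positions 1–2 → average rank (1+2)/2 = 1.5.
The 3 values of 365 occupy positions 3–5 → average rank 4.
E has value 518 ms → rank 1.5.

1.5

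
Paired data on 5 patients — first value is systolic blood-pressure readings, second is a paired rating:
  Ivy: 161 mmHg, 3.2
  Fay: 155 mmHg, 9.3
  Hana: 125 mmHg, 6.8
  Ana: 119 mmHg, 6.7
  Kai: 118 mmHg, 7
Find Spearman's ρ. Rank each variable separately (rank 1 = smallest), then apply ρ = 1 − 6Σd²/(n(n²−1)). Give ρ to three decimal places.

Ranks of variable 1: 5, 4, 3, 2, 1
Ranks of variable 2: 1, 5, 3, 2, 4
d = r₁ − r₂: 4, -1, 0, 0, -3
d²: 16, 1, 0, 0, 9; Σd² = 26
ρ = 1 − 6·26/(5·24) = 1 − 156/120 = -0.300

-0.300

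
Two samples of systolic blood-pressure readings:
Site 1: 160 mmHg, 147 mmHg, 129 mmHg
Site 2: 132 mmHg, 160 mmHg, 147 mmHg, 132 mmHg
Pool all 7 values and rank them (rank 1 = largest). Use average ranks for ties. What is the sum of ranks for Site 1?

Sorted (descending): 160, 160, 147, 147, 132, 132, 129
The 2 values of 160 occupy positions 1–2 → average rank (1+2)/2 = 1.5.
The 2 values of 147 occupy positions 3–4 → average rank (3+4)/2 = 3.5.
The 2 values of 132 occupy positions 5–6 → average rank (5+6)/2 = 5.5.
Site 1 values → pooled ranks: 160→1.5, 147→3.5, 129→7
Rank sum = 1.5 + 3.5 + 7 = 12

12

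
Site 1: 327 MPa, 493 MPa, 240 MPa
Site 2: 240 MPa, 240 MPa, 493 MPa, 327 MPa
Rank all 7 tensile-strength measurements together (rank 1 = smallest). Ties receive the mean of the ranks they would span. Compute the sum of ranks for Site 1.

Sorted (ascending): 240, 240, 240, 327, 327, 493, 493
The 3 values of 240 occupy positions 1–3 → average rank 2.
The 2 values of 327 occupy positions 4–5 → average rank (4+5)/2 = 4.5.
The 2 values of 493 occupy positions 6–7 → average rank (6+7)/2 = 6.5.
Site 1 values → pooled ranks: 327→4.5, 493→6.5, 240→2
Rank sum = 4.5 + 6.5 + 2 = 13

13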